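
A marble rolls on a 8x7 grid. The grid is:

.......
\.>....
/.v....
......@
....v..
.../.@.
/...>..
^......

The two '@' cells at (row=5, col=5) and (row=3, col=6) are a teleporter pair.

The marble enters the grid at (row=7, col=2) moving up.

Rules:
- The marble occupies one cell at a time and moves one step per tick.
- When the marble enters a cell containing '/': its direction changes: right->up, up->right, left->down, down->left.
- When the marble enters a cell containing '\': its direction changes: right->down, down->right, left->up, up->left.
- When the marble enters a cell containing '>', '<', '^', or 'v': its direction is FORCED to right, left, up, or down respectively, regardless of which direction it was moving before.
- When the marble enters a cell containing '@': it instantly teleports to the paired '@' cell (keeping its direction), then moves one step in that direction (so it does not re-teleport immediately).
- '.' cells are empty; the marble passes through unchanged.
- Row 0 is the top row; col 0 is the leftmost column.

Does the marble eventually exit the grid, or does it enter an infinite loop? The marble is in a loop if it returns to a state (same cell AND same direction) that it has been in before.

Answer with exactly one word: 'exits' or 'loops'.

Step 1: enter (7,2), '.' pass, move up to (6,2)
Step 2: enter (6,2), '.' pass, move up to (5,2)
Step 3: enter (5,2), '.' pass, move up to (4,2)
Step 4: enter (4,2), '.' pass, move up to (3,2)
Step 5: enter (3,2), '.' pass, move up to (2,2)
Step 6: enter (2,2), 'v' forces up->down, move down to (3,2)
Step 7: enter (3,2), '.' pass, move down to (4,2)
Step 8: enter (4,2), '.' pass, move down to (5,2)
Step 9: enter (5,2), '.' pass, move down to (6,2)
Step 10: enter (6,2), '.' pass, move down to (7,2)
Step 11: enter (7,2), '.' pass, move down to (8,2)
Step 12: at (8,2) — EXIT via bottom edge, pos 2

Answer: exits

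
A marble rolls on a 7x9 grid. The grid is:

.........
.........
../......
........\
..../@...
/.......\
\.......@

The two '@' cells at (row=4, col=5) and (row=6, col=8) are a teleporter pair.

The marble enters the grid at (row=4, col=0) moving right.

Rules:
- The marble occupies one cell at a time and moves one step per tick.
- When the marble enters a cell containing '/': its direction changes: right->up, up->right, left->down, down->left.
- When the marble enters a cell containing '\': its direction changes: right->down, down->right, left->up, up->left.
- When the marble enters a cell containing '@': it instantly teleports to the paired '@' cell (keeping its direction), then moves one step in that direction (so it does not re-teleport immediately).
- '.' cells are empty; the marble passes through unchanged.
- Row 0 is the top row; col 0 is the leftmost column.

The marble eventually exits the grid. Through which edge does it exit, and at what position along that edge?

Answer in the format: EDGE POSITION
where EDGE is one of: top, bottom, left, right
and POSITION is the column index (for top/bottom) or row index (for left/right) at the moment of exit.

Step 1: enter (4,0), '.' pass, move right to (4,1)
Step 2: enter (4,1), '.' pass, move right to (4,2)
Step 3: enter (4,2), '.' pass, move right to (4,3)
Step 4: enter (4,3), '.' pass, move right to (4,4)
Step 5: enter (4,4), '/' deflects right->up, move up to (3,4)
Step 6: enter (3,4), '.' pass, move up to (2,4)
Step 7: enter (2,4), '.' pass, move up to (1,4)
Step 8: enter (1,4), '.' pass, move up to (0,4)
Step 9: enter (0,4), '.' pass, move up to (-1,4)
Step 10: at (-1,4) — EXIT via top edge, pos 4

Answer: top 4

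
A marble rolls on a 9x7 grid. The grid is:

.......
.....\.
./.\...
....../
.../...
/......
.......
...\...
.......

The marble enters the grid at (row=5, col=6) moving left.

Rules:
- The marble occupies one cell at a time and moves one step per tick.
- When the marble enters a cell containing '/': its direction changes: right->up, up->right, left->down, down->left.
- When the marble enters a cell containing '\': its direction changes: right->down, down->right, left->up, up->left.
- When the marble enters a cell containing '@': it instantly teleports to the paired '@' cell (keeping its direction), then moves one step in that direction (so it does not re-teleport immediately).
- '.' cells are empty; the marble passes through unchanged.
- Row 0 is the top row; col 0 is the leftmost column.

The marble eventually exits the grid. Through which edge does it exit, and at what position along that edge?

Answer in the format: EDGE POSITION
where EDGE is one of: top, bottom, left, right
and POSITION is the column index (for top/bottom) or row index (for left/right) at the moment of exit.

Answer: bottom 0

Derivation:
Step 1: enter (5,6), '.' pass, move left to (5,5)
Step 2: enter (5,5), '.' pass, move left to (5,4)
Step 3: enter (5,4), '.' pass, move left to (5,3)
Step 4: enter (5,3), '.' pass, move left to (5,2)
Step 5: enter (5,2), '.' pass, move left to (5,1)
Step 6: enter (5,1), '.' pass, move left to (5,0)
Step 7: enter (5,0), '/' deflects left->down, move down to (6,0)
Step 8: enter (6,0), '.' pass, move down to (7,0)
Step 9: enter (7,0), '.' pass, move down to (8,0)
Step 10: enter (8,0), '.' pass, move down to (9,0)
Step 11: at (9,0) — EXIT via bottom edge, pos 0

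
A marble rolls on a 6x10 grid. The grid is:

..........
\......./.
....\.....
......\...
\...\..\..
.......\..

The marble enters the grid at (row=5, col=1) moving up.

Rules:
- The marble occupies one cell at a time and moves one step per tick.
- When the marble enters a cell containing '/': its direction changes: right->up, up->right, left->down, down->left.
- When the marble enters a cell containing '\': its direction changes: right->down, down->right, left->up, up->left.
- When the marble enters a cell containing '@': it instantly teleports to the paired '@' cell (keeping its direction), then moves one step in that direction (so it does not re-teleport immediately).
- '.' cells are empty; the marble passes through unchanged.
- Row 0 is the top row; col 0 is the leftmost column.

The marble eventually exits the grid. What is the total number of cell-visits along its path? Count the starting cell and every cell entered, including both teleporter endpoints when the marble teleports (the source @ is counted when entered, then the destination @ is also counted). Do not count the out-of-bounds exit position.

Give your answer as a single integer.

Step 1: enter (5,1), '.' pass, move up to (4,1)
Step 2: enter (4,1), '.' pass, move up to (3,1)
Step 3: enter (3,1), '.' pass, move up to (2,1)
Step 4: enter (2,1), '.' pass, move up to (1,1)
Step 5: enter (1,1), '.' pass, move up to (0,1)
Step 6: enter (0,1), '.' pass, move up to (-1,1)
Step 7: at (-1,1) — EXIT via top edge, pos 1
Path length (cell visits): 6

Answer: 6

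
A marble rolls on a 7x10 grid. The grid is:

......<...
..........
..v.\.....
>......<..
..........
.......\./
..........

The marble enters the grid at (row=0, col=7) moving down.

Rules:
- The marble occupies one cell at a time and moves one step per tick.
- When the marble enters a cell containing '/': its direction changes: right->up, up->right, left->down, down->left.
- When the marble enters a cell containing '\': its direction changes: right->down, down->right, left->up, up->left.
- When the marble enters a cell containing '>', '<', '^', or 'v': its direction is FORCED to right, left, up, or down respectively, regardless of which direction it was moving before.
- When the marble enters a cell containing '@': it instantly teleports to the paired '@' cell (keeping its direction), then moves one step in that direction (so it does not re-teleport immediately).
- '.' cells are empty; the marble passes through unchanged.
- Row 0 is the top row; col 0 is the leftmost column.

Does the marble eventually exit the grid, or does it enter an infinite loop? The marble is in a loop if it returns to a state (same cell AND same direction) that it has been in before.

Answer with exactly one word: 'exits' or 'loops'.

Step 1: enter (0,7), '.' pass, move down to (1,7)
Step 2: enter (1,7), '.' pass, move down to (2,7)
Step 3: enter (2,7), '.' pass, move down to (3,7)
Step 4: enter (3,7), '<' forces down->left, move left to (3,6)
Step 5: enter (3,6), '.' pass, move left to (3,5)
Step 6: enter (3,5), '.' pass, move left to (3,4)
Step 7: enter (3,4), '.' pass, move left to (3,3)
Step 8: enter (3,3), '.' pass, move left to (3,2)
Step 9: enter (3,2), '.' pass, move left to (3,1)
Step 10: enter (3,1), '.' pass, move left to (3,0)
Step 11: enter (3,0), '>' forces left->right, move right to (3,1)
Step 12: enter (3,1), '.' pass, move right to (3,2)
Step 13: enter (3,2), '.' pass, move right to (3,3)
Step 14: enter (3,3), '.' pass, move right to (3,4)
Step 15: enter (3,4), '.' pass, move right to (3,5)
Step 16: enter (3,5), '.' pass, move right to (3,6)
Step 17: enter (3,6), '.' pass, move right to (3,7)
Step 18: enter (3,7), '<' forces right->left, move left to (3,6)
Step 19: at (3,6) dir=left — LOOP DETECTED (seen before)

Answer: loops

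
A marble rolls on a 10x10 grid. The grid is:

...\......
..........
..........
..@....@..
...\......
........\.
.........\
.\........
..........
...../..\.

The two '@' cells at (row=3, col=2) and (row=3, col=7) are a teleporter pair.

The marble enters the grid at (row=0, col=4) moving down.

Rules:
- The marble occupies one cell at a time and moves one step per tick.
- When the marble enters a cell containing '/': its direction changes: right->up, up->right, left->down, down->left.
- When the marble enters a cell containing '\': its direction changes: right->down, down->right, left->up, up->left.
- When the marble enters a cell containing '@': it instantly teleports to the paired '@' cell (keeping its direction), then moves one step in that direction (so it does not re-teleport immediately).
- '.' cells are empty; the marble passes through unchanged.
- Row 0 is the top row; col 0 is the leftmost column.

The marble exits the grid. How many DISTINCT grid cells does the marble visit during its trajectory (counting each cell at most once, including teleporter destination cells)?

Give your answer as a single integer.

Answer: 10

Derivation:
Step 1: enter (0,4), '.' pass, move down to (1,4)
Step 2: enter (1,4), '.' pass, move down to (2,4)
Step 3: enter (2,4), '.' pass, move down to (3,4)
Step 4: enter (3,4), '.' pass, move down to (4,4)
Step 5: enter (4,4), '.' pass, move down to (5,4)
Step 6: enter (5,4), '.' pass, move down to (6,4)
Step 7: enter (6,4), '.' pass, move down to (7,4)
Step 8: enter (7,4), '.' pass, move down to (8,4)
Step 9: enter (8,4), '.' pass, move down to (9,4)
Step 10: enter (9,4), '.' pass, move down to (10,4)
Step 11: at (10,4) — EXIT via bottom edge, pos 4
Distinct cells visited: 10 (path length 10)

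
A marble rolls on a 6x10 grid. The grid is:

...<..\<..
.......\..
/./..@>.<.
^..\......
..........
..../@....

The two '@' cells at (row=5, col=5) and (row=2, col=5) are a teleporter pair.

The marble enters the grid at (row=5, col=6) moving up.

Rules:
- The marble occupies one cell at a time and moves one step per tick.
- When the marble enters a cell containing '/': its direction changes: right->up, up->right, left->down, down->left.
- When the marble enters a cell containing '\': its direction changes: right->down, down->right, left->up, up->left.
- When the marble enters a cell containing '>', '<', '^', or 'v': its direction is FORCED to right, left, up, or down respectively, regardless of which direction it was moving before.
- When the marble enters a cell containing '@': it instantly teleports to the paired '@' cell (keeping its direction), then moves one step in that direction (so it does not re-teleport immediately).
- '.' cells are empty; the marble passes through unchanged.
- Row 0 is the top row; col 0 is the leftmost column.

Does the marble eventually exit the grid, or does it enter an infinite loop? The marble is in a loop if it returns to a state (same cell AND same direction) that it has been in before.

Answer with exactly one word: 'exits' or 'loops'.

Answer: loops

Derivation:
Step 1: enter (5,6), '.' pass, move up to (4,6)
Step 2: enter (4,6), '.' pass, move up to (3,6)
Step 3: enter (3,6), '.' pass, move up to (2,6)
Step 4: enter (2,6), '>' forces up->right, move right to (2,7)
Step 5: enter (2,7), '.' pass, move right to (2,8)
Step 6: enter (2,8), '<' forces right->left, move left to (2,7)
Step 7: enter (2,7), '.' pass, move left to (2,6)
Step 8: enter (2,6), '>' forces left->right, move right to (2,7)
Step 9: at (2,7) dir=right — LOOP DETECTED (seen before)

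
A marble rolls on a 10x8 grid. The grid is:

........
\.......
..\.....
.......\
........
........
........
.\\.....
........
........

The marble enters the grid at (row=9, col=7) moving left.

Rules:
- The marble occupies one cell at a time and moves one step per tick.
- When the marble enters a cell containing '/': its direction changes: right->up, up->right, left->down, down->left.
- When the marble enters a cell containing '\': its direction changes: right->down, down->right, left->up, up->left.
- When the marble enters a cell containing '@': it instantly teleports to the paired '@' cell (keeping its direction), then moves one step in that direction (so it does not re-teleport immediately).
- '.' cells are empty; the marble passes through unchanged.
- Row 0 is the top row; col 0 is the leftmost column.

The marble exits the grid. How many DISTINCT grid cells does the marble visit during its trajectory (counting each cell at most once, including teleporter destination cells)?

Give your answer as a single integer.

Step 1: enter (9,7), '.' pass, move left to (9,6)
Step 2: enter (9,6), '.' pass, move left to (9,5)
Step 3: enter (9,5), '.' pass, move left to (9,4)
Step 4: enter (9,4), '.' pass, move left to (9,3)
Step 5: enter (9,3), '.' pass, move left to (9,2)
Step 6: enter (9,2), '.' pass, move left to (9,1)
Step 7: enter (9,1), '.' pass, move left to (9,0)
Step 8: enter (9,0), '.' pass, move left to (9,-1)
Step 9: at (9,-1) — EXIT via left edge, pos 9
Distinct cells visited: 8 (path length 8)

Answer: 8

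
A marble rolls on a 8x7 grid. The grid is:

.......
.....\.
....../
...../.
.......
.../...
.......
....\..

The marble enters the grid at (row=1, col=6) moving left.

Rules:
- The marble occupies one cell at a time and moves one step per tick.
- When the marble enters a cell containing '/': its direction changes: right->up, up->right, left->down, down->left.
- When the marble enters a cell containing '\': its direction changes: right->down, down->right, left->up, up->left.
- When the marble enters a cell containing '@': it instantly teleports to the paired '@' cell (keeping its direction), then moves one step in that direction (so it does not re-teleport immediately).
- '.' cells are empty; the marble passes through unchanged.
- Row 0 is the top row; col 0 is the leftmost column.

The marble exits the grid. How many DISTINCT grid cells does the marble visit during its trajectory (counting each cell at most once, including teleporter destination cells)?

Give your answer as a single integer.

Answer: 3

Derivation:
Step 1: enter (1,6), '.' pass, move left to (1,5)
Step 2: enter (1,5), '\' deflects left->up, move up to (0,5)
Step 3: enter (0,5), '.' pass, move up to (-1,5)
Step 4: at (-1,5) — EXIT via top edge, pos 5
Distinct cells visited: 3 (path length 3)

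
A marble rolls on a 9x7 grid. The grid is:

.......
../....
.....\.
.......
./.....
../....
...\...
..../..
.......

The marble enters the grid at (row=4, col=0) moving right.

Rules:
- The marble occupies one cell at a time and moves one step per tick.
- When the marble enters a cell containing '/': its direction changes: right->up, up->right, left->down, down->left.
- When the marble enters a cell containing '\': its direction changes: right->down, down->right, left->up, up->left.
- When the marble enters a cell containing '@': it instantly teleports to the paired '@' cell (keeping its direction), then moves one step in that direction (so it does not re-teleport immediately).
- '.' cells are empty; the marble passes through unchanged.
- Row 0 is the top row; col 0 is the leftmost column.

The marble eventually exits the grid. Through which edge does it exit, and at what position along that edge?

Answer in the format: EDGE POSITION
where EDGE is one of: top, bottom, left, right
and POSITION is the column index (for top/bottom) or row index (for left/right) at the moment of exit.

Answer: top 1

Derivation:
Step 1: enter (4,0), '.' pass, move right to (4,1)
Step 2: enter (4,1), '/' deflects right->up, move up to (3,1)
Step 3: enter (3,1), '.' pass, move up to (2,1)
Step 4: enter (2,1), '.' pass, move up to (1,1)
Step 5: enter (1,1), '.' pass, move up to (0,1)
Step 6: enter (0,1), '.' pass, move up to (-1,1)
Step 7: at (-1,1) — EXIT via top edge, pos 1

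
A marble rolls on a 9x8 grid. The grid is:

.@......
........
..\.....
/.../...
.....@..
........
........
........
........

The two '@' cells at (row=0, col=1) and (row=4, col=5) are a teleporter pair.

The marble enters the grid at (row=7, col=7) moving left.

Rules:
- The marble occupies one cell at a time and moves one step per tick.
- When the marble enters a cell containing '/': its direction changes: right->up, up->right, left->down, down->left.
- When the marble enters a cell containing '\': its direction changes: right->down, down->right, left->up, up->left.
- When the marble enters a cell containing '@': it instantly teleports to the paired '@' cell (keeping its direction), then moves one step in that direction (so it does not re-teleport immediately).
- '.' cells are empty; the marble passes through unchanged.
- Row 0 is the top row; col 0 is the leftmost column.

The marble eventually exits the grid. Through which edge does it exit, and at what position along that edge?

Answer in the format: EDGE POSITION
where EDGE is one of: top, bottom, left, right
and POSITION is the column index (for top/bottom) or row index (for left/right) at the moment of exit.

Answer: left 7

Derivation:
Step 1: enter (7,7), '.' pass, move left to (7,6)
Step 2: enter (7,6), '.' pass, move left to (7,5)
Step 3: enter (7,5), '.' pass, move left to (7,4)
Step 4: enter (7,4), '.' pass, move left to (7,3)
Step 5: enter (7,3), '.' pass, move left to (7,2)
Step 6: enter (7,2), '.' pass, move left to (7,1)
Step 7: enter (7,1), '.' pass, move left to (7,0)
Step 8: enter (7,0), '.' pass, move left to (7,-1)
Step 9: at (7,-1) — EXIT via left edge, pos 7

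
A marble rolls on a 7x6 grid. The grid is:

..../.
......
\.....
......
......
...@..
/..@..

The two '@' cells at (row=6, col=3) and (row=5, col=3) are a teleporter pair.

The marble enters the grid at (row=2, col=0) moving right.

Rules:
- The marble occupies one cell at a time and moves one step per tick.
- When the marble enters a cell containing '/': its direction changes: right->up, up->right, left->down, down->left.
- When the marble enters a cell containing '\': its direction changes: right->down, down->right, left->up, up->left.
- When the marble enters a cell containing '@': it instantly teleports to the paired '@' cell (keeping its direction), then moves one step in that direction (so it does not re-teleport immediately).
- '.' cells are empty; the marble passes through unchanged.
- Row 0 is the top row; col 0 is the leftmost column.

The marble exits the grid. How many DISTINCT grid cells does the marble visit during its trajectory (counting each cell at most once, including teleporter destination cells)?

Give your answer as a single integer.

Step 1: enter (2,0), '\' deflects right->down, move down to (3,0)
Step 2: enter (3,0), '.' pass, move down to (4,0)
Step 3: enter (4,0), '.' pass, move down to (5,0)
Step 4: enter (5,0), '.' pass, move down to (6,0)
Step 5: enter (6,0), '/' deflects down->left, move left to (6,-1)
Step 6: at (6,-1) — EXIT via left edge, pos 6
Distinct cells visited: 5 (path length 5)

Answer: 5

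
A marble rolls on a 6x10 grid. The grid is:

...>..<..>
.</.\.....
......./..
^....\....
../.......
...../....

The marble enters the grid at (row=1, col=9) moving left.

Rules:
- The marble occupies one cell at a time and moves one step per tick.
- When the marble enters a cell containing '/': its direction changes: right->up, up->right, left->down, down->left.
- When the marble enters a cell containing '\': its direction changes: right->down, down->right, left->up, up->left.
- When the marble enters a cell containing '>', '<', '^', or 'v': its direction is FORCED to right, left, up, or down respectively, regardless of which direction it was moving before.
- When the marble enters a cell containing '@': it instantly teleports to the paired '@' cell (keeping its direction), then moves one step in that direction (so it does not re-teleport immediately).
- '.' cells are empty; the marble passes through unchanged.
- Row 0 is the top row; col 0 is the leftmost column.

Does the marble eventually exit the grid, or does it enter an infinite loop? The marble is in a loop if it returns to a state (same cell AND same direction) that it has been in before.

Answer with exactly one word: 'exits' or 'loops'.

Step 1: enter (1,9), '.' pass, move left to (1,8)
Step 2: enter (1,8), '.' pass, move left to (1,7)
Step 3: enter (1,7), '.' pass, move left to (1,6)
Step 4: enter (1,6), '.' pass, move left to (1,5)
Step 5: enter (1,5), '.' pass, move left to (1,4)
Step 6: enter (1,4), '\' deflects left->up, move up to (0,4)
Step 7: enter (0,4), '.' pass, move up to (-1,4)
Step 8: at (-1,4) — EXIT via top edge, pos 4

Answer: exits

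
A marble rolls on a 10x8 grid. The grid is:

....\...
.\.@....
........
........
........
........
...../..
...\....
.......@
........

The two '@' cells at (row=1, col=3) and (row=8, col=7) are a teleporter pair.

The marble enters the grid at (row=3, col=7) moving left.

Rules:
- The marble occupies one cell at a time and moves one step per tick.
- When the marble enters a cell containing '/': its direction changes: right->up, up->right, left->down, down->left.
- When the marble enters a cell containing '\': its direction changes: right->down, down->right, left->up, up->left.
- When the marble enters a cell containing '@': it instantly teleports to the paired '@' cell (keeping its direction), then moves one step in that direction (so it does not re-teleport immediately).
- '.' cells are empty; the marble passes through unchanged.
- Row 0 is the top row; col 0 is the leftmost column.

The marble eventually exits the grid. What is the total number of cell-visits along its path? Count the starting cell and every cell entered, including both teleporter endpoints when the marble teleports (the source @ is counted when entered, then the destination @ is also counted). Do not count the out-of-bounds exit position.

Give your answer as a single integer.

Step 1: enter (3,7), '.' pass, move left to (3,6)
Step 2: enter (3,6), '.' pass, move left to (3,5)
Step 3: enter (3,5), '.' pass, move left to (3,4)
Step 4: enter (3,4), '.' pass, move left to (3,3)
Step 5: enter (3,3), '.' pass, move left to (3,2)
Step 6: enter (3,2), '.' pass, move left to (3,1)
Step 7: enter (3,1), '.' pass, move left to (3,0)
Step 8: enter (3,0), '.' pass, move left to (3,-1)
Step 9: at (3,-1) — EXIT via left edge, pos 3
Path length (cell visits): 8

Answer: 8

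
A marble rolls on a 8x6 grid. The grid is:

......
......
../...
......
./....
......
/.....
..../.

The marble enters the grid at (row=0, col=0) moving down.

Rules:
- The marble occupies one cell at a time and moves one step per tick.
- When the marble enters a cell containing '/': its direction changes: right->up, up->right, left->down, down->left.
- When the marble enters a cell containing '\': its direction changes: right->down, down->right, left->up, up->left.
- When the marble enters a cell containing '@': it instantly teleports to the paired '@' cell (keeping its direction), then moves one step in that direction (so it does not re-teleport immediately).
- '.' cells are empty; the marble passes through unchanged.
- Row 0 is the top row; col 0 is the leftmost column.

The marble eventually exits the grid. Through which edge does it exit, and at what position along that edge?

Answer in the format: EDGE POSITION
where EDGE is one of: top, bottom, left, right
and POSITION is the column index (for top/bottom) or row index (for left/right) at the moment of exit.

Answer: left 6

Derivation:
Step 1: enter (0,0), '.' pass, move down to (1,0)
Step 2: enter (1,0), '.' pass, move down to (2,0)
Step 3: enter (2,0), '.' pass, move down to (3,0)
Step 4: enter (3,0), '.' pass, move down to (4,0)
Step 5: enter (4,0), '.' pass, move down to (5,0)
Step 6: enter (5,0), '.' pass, move down to (6,0)
Step 7: enter (6,0), '/' deflects down->left, move left to (6,-1)
Step 8: at (6,-1) — EXIT via left edge, pos 6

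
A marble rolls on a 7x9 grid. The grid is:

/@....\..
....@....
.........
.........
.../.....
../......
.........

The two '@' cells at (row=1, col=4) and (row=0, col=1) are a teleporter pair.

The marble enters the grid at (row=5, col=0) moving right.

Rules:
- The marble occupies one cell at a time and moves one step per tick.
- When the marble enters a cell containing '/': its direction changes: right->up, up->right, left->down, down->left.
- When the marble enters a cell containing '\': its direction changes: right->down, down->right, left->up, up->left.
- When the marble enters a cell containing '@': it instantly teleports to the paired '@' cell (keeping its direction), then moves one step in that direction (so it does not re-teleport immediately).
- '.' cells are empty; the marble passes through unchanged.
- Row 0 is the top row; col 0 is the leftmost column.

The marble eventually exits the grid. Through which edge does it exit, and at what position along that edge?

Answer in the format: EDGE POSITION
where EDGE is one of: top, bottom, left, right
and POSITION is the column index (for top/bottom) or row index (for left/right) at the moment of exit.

Answer: top 2

Derivation:
Step 1: enter (5,0), '.' pass, move right to (5,1)
Step 2: enter (5,1), '.' pass, move right to (5,2)
Step 3: enter (5,2), '/' deflects right->up, move up to (4,2)
Step 4: enter (4,2), '.' pass, move up to (3,2)
Step 5: enter (3,2), '.' pass, move up to (2,2)
Step 6: enter (2,2), '.' pass, move up to (1,2)
Step 7: enter (1,2), '.' pass, move up to (0,2)
Step 8: enter (0,2), '.' pass, move up to (-1,2)
Step 9: at (-1,2) — EXIT via top edge, pos 2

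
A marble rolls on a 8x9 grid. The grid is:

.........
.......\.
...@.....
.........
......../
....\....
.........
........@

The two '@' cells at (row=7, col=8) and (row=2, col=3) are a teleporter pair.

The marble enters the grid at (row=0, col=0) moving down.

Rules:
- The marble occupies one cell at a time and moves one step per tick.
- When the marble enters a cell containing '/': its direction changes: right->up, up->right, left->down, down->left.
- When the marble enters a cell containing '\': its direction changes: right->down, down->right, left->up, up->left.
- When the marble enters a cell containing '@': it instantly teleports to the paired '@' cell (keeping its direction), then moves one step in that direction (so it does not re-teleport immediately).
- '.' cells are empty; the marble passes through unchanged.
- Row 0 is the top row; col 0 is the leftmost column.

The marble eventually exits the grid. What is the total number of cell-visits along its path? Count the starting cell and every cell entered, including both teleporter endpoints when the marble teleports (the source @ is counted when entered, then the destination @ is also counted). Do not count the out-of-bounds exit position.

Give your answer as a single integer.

Step 1: enter (0,0), '.' pass, move down to (1,0)
Step 2: enter (1,0), '.' pass, move down to (2,0)
Step 3: enter (2,0), '.' pass, move down to (3,0)
Step 4: enter (3,0), '.' pass, move down to (4,0)
Step 5: enter (4,0), '.' pass, move down to (5,0)
Step 6: enter (5,0), '.' pass, move down to (6,0)
Step 7: enter (6,0), '.' pass, move down to (7,0)
Step 8: enter (7,0), '.' pass, move down to (8,0)
Step 9: at (8,0) — EXIT via bottom edge, pos 0
Path length (cell visits): 8

Answer: 8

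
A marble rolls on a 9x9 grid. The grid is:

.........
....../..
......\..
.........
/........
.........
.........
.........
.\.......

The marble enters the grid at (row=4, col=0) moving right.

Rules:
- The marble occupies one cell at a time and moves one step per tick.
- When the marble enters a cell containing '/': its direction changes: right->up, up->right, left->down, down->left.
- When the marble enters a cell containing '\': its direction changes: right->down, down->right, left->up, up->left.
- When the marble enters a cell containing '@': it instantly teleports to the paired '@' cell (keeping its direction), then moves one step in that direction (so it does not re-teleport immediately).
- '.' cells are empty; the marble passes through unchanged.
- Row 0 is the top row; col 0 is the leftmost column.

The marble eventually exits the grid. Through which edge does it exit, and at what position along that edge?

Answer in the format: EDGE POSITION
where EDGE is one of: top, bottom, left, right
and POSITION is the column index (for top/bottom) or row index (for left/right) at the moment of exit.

Step 1: enter (4,0), '/' deflects right->up, move up to (3,0)
Step 2: enter (3,0), '.' pass, move up to (2,0)
Step 3: enter (2,0), '.' pass, move up to (1,0)
Step 4: enter (1,0), '.' pass, move up to (0,0)
Step 5: enter (0,0), '.' pass, move up to (-1,0)
Step 6: at (-1,0) — EXIT via top edge, pos 0

Answer: top 0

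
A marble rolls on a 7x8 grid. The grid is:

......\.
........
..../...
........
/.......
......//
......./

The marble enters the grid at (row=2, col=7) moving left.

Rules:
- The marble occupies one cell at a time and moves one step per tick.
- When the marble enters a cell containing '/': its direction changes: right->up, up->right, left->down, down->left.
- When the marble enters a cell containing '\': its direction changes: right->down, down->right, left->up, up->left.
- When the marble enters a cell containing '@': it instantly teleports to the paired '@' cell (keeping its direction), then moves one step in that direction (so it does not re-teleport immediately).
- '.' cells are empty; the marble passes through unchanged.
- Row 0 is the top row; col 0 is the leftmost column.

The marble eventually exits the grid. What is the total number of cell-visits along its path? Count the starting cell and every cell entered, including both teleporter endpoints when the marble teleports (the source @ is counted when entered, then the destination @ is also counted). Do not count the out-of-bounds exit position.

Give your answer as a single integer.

Step 1: enter (2,7), '.' pass, move left to (2,6)
Step 2: enter (2,6), '.' pass, move left to (2,5)
Step 3: enter (2,5), '.' pass, move left to (2,4)
Step 4: enter (2,4), '/' deflects left->down, move down to (3,4)
Step 5: enter (3,4), '.' pass, move down to (4,4)
Step 6: enter (4,4), '.' pass, move down to (5,4)
Step 7: enter (5,4), '.' pass, move down to (6,4)
Step 8: enter (6,4), '.' pass, move down to (7,4)
Step 9: at (7,4) — EXIT via bottom edge, pos 4
Path length (cell visits): 8

Answer: 8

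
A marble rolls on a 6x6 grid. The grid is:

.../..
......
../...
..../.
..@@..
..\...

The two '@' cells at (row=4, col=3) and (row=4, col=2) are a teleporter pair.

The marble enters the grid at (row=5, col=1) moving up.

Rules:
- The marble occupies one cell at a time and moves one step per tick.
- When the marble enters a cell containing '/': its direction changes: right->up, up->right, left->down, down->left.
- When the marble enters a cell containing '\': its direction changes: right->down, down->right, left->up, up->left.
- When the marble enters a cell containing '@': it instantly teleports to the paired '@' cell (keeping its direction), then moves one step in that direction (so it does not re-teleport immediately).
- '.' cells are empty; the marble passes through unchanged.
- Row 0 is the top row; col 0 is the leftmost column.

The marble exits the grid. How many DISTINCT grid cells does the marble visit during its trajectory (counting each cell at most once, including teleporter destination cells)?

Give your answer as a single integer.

Answer: 6

Derivation:
Step 1: enter (5,1), '.' pass, move up to (4,1)
Step 2: enter (4,1), '.' pass, move up to (3,1)
Step 3: enter (3,1), '.' pass, move up to (2,1)
Step 4: enter (2,1), '.' pass, move up to (1,1)
Step 5: enter (1,1), '.' pass, move up to (0,1)
Step 6: enter (0,1), '.' pass, move up to (-1,1)
Step 7: at (-1,1) — EXIT via top edge, pos 1
Distinct cells visited: 6 (path length 6)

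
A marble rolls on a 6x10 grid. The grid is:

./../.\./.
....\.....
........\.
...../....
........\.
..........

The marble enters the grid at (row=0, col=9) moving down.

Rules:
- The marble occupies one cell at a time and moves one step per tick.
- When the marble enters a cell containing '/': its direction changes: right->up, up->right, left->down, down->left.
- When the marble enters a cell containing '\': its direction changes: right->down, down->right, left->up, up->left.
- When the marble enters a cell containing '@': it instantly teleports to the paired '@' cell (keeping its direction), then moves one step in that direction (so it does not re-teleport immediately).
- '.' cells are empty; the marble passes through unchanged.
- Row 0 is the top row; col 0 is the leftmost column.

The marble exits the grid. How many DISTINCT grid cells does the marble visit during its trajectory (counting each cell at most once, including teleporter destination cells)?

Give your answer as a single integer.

Step 1: enter (0,9), '.' pass, move down to (1,9)
Step 2: enter (1,9), '.' pass, move down to (2,9)
Step 3: enter (2,9), '.' pass, move down to (3,9)
Step 4: enter (3,9), '.' pass, move down to (4,9)
Step 5: enter (4,9), '.' pass, move down to (5,9)
Step 6: enter (5,9), '.' pass, move down to (6,9)
Step 7: at (6,9) — EXIT via bottom edge, pos 9
Distinct cells visited: 6 (path length 6)

Answer: 6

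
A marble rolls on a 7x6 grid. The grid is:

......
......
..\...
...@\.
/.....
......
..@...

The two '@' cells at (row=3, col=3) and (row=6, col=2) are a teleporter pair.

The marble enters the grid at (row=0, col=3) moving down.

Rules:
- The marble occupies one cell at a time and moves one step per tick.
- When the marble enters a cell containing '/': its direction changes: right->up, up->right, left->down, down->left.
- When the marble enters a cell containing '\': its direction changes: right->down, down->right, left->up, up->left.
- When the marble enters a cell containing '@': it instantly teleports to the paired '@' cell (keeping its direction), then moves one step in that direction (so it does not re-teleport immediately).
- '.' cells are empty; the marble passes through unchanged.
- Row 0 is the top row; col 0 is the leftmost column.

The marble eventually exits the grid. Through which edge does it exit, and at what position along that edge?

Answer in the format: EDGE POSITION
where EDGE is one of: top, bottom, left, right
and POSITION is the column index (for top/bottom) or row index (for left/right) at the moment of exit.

Step 1: enter (0,3), '.' pass, move down to (1,3)
Step 2: enter (1,3), '.' pass, move down to (2,3)
Step 3: enter (2,3), '.' pass, move down to (3,3)
Step 4: enter (3,3), '@' teleport (3,3)->(6,2), also enter (6,2), move down to (7,2)
Step 5: at (7,2) — EXIT via bottom edge, pos 2

Answer: bottom 2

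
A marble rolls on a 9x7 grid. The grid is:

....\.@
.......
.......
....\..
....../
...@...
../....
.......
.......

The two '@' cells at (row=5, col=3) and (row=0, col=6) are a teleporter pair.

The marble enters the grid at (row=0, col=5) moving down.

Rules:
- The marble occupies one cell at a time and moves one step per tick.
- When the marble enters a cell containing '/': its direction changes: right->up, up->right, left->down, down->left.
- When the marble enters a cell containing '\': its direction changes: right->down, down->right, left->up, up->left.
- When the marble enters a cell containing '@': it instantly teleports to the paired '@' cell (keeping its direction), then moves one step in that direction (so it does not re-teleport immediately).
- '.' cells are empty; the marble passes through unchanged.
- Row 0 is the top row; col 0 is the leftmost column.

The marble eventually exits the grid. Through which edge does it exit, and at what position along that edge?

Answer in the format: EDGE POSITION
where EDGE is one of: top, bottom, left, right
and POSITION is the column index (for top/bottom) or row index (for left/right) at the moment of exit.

Answer: bottom 5

Derivation:
Step 1: enter (0,5), '.' pass, move down to (1,5)
Step 2: enter (1,5), '.' pass, move down to (2,5)
Step 3: enter (2,5), '.' pass, move down to (3,5)
Step 4: enter (3,5), '.' pass, move down to (4,5)
Step 5: enter (4,5), '.' pass, move down to (5,5)
Step 6: enter (5,5), '.' pass, move down to (6,5)
Step 7: enter (6,5), '.' pass, move down to (7,5)
Step 8: enter (7,5), '.' pass, move down to (8,5)
Step 9: enter (8,5), '.' pass, move down to (9,5)
Step 10: at (9,5) — EXIT via bottom edge, pos 5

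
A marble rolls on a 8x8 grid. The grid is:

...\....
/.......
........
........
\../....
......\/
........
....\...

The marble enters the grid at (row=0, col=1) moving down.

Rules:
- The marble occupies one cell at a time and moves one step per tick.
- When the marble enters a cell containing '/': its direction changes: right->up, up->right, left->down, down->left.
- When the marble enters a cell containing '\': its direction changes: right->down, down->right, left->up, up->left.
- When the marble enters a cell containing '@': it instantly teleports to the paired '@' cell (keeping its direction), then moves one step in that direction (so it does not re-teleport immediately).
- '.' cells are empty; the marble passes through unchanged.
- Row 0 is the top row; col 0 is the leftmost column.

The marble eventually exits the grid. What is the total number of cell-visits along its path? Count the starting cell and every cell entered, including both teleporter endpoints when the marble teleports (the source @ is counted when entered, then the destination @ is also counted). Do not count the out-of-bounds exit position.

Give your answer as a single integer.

Answer: 8

Derivation:
Step 1: enter (0,1), '.' pass, move down to (1,1)
Step 2: enter (1,1), '.' pass, move down to (2,1)
Step 3: enter (2,1), '.' pass, move down to (3,1)
Step 4: enter (3,1), '.' pass, move down to (4,1)
Step 5: enter (4,1), '.' pass, move down to (5,1)
Step 6: enter (5,1), '.' pass, move down to (6,1)
Step 7: enter (6,1), '.' pass, move down to (7,1)
Step 8: enter (7,1), '.' pass, move down to (8,1)
Step 9: at (8,1) — EXIT via bottom edge, pos 1
Path length (cell visits): 8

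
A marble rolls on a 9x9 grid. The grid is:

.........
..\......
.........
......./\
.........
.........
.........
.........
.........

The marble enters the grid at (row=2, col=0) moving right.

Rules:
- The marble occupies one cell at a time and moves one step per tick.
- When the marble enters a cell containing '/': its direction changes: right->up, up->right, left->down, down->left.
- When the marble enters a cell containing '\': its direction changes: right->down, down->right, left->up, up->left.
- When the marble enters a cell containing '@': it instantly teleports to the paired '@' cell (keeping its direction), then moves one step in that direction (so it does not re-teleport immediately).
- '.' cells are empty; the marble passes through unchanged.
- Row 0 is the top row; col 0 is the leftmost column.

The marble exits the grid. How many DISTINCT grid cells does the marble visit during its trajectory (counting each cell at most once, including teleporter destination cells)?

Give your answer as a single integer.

Step 1: enter (2,0), '.' pass, move right to (2,1)
Step 2: enter (2,1), '.' pass, move right to (2,2)
Step 3: enter (2,2), '.' pass, move right to (2,3)
Step 4: enter (2,3), '.' pass, move right to (2,4)
Step 5: enter (2,4), '.' pass, move right to (2,5)
Step 6: enter (2,5), '.' pass, move right to (2,6)
Step 7: enter (2,6), '.' pass, move right to (2,7)
Step 8: enter (2,7), '.' pass, move right to (2,8)
Step 9: enter (2,8), '.' pass, move right to (2,9)
Step 10: at (2,9) — EXIT via right edge, pos 2
Distinct cells visited: 9 (path length 9)

Answer: 9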